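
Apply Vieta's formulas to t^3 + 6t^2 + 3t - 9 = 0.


Monic cubic t^3+bt^2+ct+d=0: sum=-b, pairwise sum=c, product=-d.
b=6, c=3, d=-9
r1+r2+r3 = -6
r1r2+r1r3+r2r3 = 3
r1r2r3 = 9


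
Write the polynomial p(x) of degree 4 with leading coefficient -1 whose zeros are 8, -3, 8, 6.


p(x) = -(x - 8)(x + 3)(x - 8)(x - 6)
Expand: -x^4 + 19x^3 - 94x^2 - 96x + 1152


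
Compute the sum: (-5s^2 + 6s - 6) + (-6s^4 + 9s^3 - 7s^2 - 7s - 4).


Align terms by degree and add:
  -5s^2 + 6s - 6
  -6s^4 + 9s^3 - 7s^2 - 7s - 4
= -6s^4 + 9s^3 - 12s^2 - s - 10


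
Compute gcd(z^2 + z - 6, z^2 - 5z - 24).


Factor each:
  z^2 + z - 6 = (z + 3)(z - 2)
  z^2 - 5z - 24 = (z + 3)(z - 8)
Common monic factor: z + 3


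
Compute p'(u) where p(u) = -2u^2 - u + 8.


Apply the power rule term by term:
  d/du(-2u^2) = -4u
  d/du(-u) = -1
  d/du(8) = 0
p'(u) = -4u - 1


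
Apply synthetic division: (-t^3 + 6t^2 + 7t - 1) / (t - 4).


Synthetic division with c = 4. Coefficients: -1, 6, 7, -1
Bring down -1.
  -1 * 4 = -4; -4 + 6 = 2
  2 * 4 = 8; 8 + 7 = 15
  15 * 4 = 60; 60 - 1 = 59
Quotient: -t^2 + 2t + 15, Remainder: 59


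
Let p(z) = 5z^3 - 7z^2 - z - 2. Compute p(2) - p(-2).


p(2) = 8
p(-2) = -68
p(2) - p(-2) = 8 + 68 = 76


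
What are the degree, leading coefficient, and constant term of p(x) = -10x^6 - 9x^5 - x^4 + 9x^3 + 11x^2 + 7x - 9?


Highest power of x is 6, with coefficient -10. Constant term is -9.
Degree = 6, leading coefficient = -10, constant term = -9


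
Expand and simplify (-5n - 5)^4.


Expand (-5n - 5)^4 by repeated multiplication:
  (-5n - 5)^2 = 25n^2 + 50n + 25
  (-5n - 5)^3 = -125n^3 - 375n^2 - 375n - 125
= 625n^4 + 2500n^3 + 3750n^2 + 2500n + 625


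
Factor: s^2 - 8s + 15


Roots satisfy r1 + r2 = -b/a = 8 and r1*r2 = c/a = 15.
So r1 = 3, r2 = 5.
s^2 - 8s + 15 = (s - r1)(s - r2) = (s - 3)(s - 5)


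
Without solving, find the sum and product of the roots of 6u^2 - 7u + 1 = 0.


For au^2+bu+c=0: sum = -b/a, product = c/a.
a=6, b=-7, c=1
Sum = -(-7)/6 = 7/6
Product = (1)/6 = 1/6


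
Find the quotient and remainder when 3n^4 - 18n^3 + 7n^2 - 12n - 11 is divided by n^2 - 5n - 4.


(3n^4 - 18n^3 + 7n^2 - 12n - 11) / (n^2 - 5n - 4)
Step 1: 3n^2 * (n^2 - 5n - 4) = 3n^4 - 15n^3 - 12n^2; subtract.
Step 2: -3n * (n^2 - 5n - 4) = -3n^3 + 15n^2 + 12n; subtract.
Step 3: 4 * (n^2 - 5n - 4) = 4n^2 - 20n - 16; subtract.
Quotient: 3n^2 - 3n + 4, Remainder: -4n + 5


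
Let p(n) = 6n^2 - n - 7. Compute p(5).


Using direct substitution:
  6 * (5)^2 = 150
  -1 * (5)^1 = -5
  constant: -7
Sum = 150 - 5 - 7 = 138


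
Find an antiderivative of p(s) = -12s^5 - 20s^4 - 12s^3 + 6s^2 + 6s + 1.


Reverse power rule on each term:
  ∫ -12s^5 ds = -2s^6
  ∫ -20s^4 ds = -4s^5
  ∫ -12s^3 ds = -3s^4
  ∫ 6s^2 ds = 2s^3
  ∫ 6s ds = 3s^2
  ∫ 1 ds = s
F(s) = -2s^6 - 4s^5 - 3s^4 + 2s^3 + 3s^2 + s + C


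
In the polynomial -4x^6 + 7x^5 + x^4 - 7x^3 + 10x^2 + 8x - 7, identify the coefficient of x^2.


Read off the coefficient of x^2: 10


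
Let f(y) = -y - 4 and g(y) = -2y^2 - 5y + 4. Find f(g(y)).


Substitute g(y) into f:
f(g(y)) = -1*(-2y^2 - 5y + 4) + (-4)
Expand and combine: 2y^2 + 5y - 8


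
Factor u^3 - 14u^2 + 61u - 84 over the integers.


Try integer roots (divisors of -84). u=3: p(3)=0.
Divide out (u - 3): quotient is u^2 - 11u + 28.
Factor the quadratic: (u - 4)(u - 7)
Result: (u - 3)(u - 4)(u - 7)


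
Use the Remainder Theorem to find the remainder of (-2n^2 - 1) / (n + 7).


By the Remainder Theorem, the remainder equals p(-7):
  -2*(-7)^2 = -98
  0*(-7)^1 = 0
  constant: -1
Sum: -98 + 0 - 1 = -99


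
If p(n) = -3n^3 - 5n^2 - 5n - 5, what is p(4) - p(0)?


p(4) = -297
p(0) = -5
p(4) - p(0) = -297 + 5 = -292


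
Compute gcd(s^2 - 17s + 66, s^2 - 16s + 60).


Factor each:
  s^2 - 17s + 66 = (s - 6)(s - 11)
  s^2 - 16s + 60 = (s - 6)(s - 10)
Common monic factor: s - 6


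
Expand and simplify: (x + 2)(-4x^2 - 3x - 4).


Distribute each term of the first polynomial:
  (x)(-4x^2 - 3x - 4) = -4x^3 - 3x^2 - 4x
  (2)(-4x^2 - 3x - 4) = -8x^2 - 6x - 8
Sum: -4x^3 - 11x^2 - 10x - 8


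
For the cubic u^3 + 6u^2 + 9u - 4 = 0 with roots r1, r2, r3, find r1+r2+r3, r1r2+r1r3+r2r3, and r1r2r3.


Monic cubic u^3+bu^2+cu+d=0: sum=-b, pairwise sum=c, product=-d.
b=6, c=9, d=-4
r1+r2+r3 = -6
r1r2+r1r3+r2r3 = 9
r1r2r3 = 4


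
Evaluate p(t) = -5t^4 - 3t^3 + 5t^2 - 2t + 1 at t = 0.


Using direct substitution:
  -5 * (0)^4 = 0
  -3 * (0)^3 = 0
  5 * (0)^2 = 0
  -2 * (0)^1 = 0
  constant: 1
Sum = 0 + 0 + 0 + 0 + 1 = 1


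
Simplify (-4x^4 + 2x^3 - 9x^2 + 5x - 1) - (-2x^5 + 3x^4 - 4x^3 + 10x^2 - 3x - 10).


Distribute the minus sign:
  (-4x^4 + 2x^3 - 9x^2 + 5x - 1)
- (-2x^5 + 3x^4 - 4x^3 + 10x^2 - 3x - 10)
Negate second polynomial: 2x^5 - 3x^4 + 4x^3 - 10x^2 + 3x + 10
Add: 2x^5 - 7x^4 + 6x^3 - 19x^2 + 8x + 9


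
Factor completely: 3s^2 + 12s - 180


Roots satisfy r1 + r2 = -b/a = -4 and r1*r2 = c/a = -60.
So r1 = 6, r2 = -10.
3s^2 + 12s - 180 = 3(s - r1)(s - r2) = 3(s - 6)(s + 10)


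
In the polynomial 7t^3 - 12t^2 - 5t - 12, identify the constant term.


Read off the constant term: -12


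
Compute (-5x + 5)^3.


Expand (-5x + 5)^3 by repeated multiplication:
  (-5x + 5)^2 = 25x^2 - 50x + 25
= -125x^3 + 375x^2 - 375x + 125


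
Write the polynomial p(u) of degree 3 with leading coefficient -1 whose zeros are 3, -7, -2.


p(u) = -(u - 3)(u + 7)(u + 2)
Expand: -u^3 - 6u^2 + 13u + 42


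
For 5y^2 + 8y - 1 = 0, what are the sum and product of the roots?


For ay^2+by+c=0: sum = -b/a, product = c/a.
a=5, b=8, c=-1
Sum = -(8)/5 = -8/5
Product = (-1)/5 = -1/5


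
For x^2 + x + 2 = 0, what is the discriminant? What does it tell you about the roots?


D = b^2 - 4ac = (1)^2 - 4(1)(2) = 1 - 8 = -7
Since D < 0: two complex conjugate roots (no real roots)


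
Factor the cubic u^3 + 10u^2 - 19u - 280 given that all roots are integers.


Try integer roots (divisors of -280). u=5: p(5)=0.
Divide out (u - 5): quotient is u^2 + 15u + 56.
Factor the quadratic: (u + 8)(u + 7)
Result: (u - 5)(u + 8)(u + 7)


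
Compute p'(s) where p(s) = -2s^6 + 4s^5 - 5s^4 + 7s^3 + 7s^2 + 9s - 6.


Apply the power rule term by term:
  d/ds(-2s^6) = -12s^5
  d/ds(4s^5) = 20s^4
  d/ds(-5s^4) = -20s^3
  d/ds(7s^3) = 21s^2
  d/ds(7s^2) = 14s
  d/ds(9s) = 9
  d/ds(-6) = 0
p'(s) = -12s^5 + 20s^4 - 20s^3 + 21s^2 + 14s + 9


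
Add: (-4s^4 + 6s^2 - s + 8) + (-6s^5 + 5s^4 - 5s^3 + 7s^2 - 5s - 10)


Align terms by degree and add:
  -4s^4 + 6s^2 - s + 8
  -6s^5 + 5s^4 - 5s^3 + 7s^2 - 5s - 10
= -6s^5 + s^4 - 5s^3 + 13s^2 - 6s - 2


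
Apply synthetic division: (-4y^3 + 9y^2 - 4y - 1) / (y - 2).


Synthetic division with c = 2. Coefficients: -4, 9, -4, -1
Bring down -4.
  -4 * 2 = -8; -8 + 9 = 1
  1 * 2 = 2; 2 - 4 = -2
  -2 * 2 = -4; -4 - 1 = -5
Quotient: -4y^2 + y - 2, Remainder: -5


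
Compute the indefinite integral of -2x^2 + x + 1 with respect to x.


Reverse power rule on each term:
  ∫ -2x^2 dx = -(2/3)x^3
  ∫ x dx = (1/2)x^2
  ∫ 1 dx = x
F(x) = -(2/3)x^3 + (1/2)x^2 + x + C


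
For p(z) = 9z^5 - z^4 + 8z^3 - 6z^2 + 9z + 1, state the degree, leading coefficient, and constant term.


Highest power of z is 5, with coefficient 9. Constant term is 1.
Degree = 5, leading coefficient = 9, constant term = 1


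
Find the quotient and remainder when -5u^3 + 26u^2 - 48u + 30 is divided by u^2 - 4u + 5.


(-5u^3 + 26u^2 - 48u + 30) / (u^2 - 4u + 5)
Step 1: -5u * (u^2 - 4u + 5) = -5u^3 + 20u^2 - 25u; subtract.
Step 2: 6 * (u^2 - 4u + 5) = 6u^2 - 24u + 30; subtract.
Quotient: -5u + 6, Remainder: u


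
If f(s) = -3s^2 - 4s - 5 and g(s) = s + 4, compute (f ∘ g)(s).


Substitute g(s) into f:
f(g(s)) = -3*(s + 4)^2 + (-4)*(s + 4) + (-5)
(s + 4)^2 = s^2 + 8s + 16
Expand and combine: -3s^2 - 28s - 69


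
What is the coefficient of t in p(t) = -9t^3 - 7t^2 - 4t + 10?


Read off the coefficient of t: -4


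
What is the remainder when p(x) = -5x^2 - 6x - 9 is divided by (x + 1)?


By the Remainder Theorem, the remainder equals p(-1):
  -5*(-1)^2 = -5
  -6*(-1)^1 = 6
  constant: -9
Sum: -5 + 6 - 9 = -8


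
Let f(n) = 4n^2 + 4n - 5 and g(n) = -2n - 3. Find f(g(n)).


Substitute g(n) into f:
f(g(n)) = 4*(-2n - 3)^2 + 4*(-2n - 3) + (-5)
(-2n - 3)^2 = 4n^2 + 12n + 9
Expand and combine: 16n^2 + 40n + 19


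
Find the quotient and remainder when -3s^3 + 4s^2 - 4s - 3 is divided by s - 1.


(-3s^3 + 4s^2 - 4s - 3) / (s - 1)
Step 1: -3s^2 * (s - 1) = -3s^3 + 3s^2; subtract.
Step 2: s * (s - 1) = s^2 - s; subtract.
Step 3: -3 * (s - 1) = -3s + 3; subtract.
Quotient: -3s^2 + s - 3, Remainder: -6


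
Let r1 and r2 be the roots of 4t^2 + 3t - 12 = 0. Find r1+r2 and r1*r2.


For at^2+bt+c=0: sum = -b/a, product = c/a.
a=4, b=3, c=-12
Sum = -(3)/4 = -3/4
Product = (-12)/4 = -3


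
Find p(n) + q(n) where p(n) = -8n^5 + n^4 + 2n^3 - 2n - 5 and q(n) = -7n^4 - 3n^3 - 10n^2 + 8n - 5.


Align terms by degree and add:
  -8n^5 + n^4 + 2n^3 - 2n - 5
  -7n^4 - 3n^3 - 10n^2 + 8n - 5
= -8n^5 - 6n^4 - n^3 - 10n^2 + 6n - 10


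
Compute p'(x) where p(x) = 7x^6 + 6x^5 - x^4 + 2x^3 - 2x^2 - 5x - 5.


Apply the power rule term by term:
  d/dx(7x^6) = 42x^5
  d/dx(6x^5) = 30x^4
  d/dx(-x^4) = -4x^3
  d/dx(2x^3) = 6x^2
  d/dx(-2x^2) = -4x
  d/dx(-5x) = -5
  d/dx(-5) = 0
p'(x) = 42x^5 + 30x^4 - 4x^3 + 6x^2 - 4x - 5


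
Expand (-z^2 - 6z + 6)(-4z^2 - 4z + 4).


Distribute each term of the first polynomial:
  (-z^2)(-4z^2 - 4z + 4) = 4z^4 + 4z^3 - 4z^2
  (-6z)(-4z^2 - 4z + 4) = 24z^3 + 24z^2 - 24z
  (6)(-4z^2 - 4z + 4) = -24z^2 - 24z + 24
Sum: 4z^4 + 28z^3 - 4z^2 - 48z + 24


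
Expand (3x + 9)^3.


Expand (3x + 9)^3 by repeated multiplication:
  (3x + 9)^2 = 9x^2 + 54x + 81
= 27x^3 + 243x^2 + 729x + 729


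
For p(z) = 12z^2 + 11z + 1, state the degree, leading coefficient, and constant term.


Highest power of z is 2, with coefficient 12. Constant term is 1.
Degree = 2, leading coefficient = 12, constant term = 1


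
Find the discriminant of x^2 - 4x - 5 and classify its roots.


D = b^2 - 4ac = (-4)^2 - 4(1)(-5) = 16 + 20 = 36
Since D > 0: two distinct rational roots


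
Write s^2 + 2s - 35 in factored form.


Roots satisfy r1 + r2 = -b/a = -2 and r1*r2 = c/a = -35.
So r1 = -7, r2 = 5.
s^2 + 2s - 35 = (s - r1)(s - r2) = (s + 7)(s - 5)


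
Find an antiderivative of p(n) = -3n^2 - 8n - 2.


Reverse power rule on each term:
  ∫ -3n^2 dn = -n^3
  ∫ -8n dn = -4n^2
  ∫ -2 dn = -2n
F(n) = -n^3 - 4n^2 - 2n + C


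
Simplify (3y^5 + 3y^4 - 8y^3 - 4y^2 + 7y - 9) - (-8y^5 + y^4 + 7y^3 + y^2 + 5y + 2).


Distribute the minus sign:
  (3y^5 + 3y^4 - 8y^3 - 4y^2 + 7y - 9)
- (-8y^5 + y^4 + 7y^3 + y^2 + 5y + 2)
Negate second polynomial: 8y^5 - y^4 - 7y^3 - y^2 - 5y - 2
Add: 11y^5 + 2y^4 - 15y^3 - 5y^2 + 2y - 11


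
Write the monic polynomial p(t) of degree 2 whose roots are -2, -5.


p(t) = (t + 2)(t + 5)
Expand: t^2 + 7t + 10


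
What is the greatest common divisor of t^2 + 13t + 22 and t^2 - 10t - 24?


Factor each:
  t^2 + 13t + 22 = (t + 2)(t + 11)
  t^2 - 10t - 24 = (t + 2)(t - 12)
Common monic factor: t + 2


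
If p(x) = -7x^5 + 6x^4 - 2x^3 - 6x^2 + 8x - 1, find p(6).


Using direct substitution:
  -7 * (6)^5 = -54432
  6 * (6)^4 = 7776
  -2 * (6)^3 = -432
  -6 * (6)^2 = -216
  8 * (6)^1 = 48
  constant: -1
Sum = -54432 + 7776 - 432 - 216 + 48 - 1 = -47257


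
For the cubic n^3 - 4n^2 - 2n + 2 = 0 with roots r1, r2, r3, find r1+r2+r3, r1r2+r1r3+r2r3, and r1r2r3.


Monic cubic n^3+bn^2+cn+d=0: sum=-b, pairwise sum=c, product=-d.
b=-4, c=-2, d=2
r1+r2+r3 = 4
r1r2+r1r3+r2r3 = -2
r1r2r3 = -2


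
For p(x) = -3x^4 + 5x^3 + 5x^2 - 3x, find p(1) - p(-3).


p(1) = 4
p(-3) = -324
p(1) - p(-3) = 4 + 324 = 328


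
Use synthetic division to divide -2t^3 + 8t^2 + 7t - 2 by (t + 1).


Synthetic division with c = -1. Coefficients: -2, 8, 7, -2
Bring down -2.
  -2 * -1 = 2; 2 + 8 = 10
  10 * -1 = -10; -10 + 7 = -3
  -3 * -1 = 3; 3 - 2 = 1
Quotient: -2t^2 + 10t - 3, Remainder: 1


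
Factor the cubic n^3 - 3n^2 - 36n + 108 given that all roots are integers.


Try integer roots (divisors of 108). n=-6: p(-6)=0.
Divide out (n + 6): quotient is n^2 - 9n + 18.
Factor the quadratic: (n - 6)(n - 3)
Result: (n + 6)(n - 6)(n - 3)


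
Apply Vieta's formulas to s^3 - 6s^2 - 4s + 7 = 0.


Monic cubic s^3+bs^2+cs+d=0: sum=-b, pairwise sum=c, product=-d.
b=-6, c=-4, d=7
r1+r2+r3 = 6
r1r2+r1r3+r2r3 = -4
r1r2r3 = -7


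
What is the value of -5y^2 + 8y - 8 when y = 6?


Using direct substitution:
  -5 * (6)^2 = -180
  8 * (6)^1 = 48
  constant: -8
Sum = -180 + 48 - 8 = -140


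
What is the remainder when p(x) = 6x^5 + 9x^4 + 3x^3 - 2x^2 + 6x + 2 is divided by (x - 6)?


By the Remainder Theorem, the remainder equals p(6):
  6*(6)^5 = 46656
  9*(6)^4 = 11664
  3*(6)^3 = 648
  -2*(6)^2 = -72
  6*(6)^1 = 36
  constant: 2
Sum: 46656 + 11664 + 648 - 72 + 36 + 2 = 58934


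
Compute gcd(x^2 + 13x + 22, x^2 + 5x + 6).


Factor each:
  x^2 + 13x + 22 = (x + 2)(x + 11)
  x^2 + 5x + 6 = (x + 2)(x + 3)
Common monic factor: x + 2


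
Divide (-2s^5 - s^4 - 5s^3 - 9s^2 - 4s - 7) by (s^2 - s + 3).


(-2s^5 - s^4 - 5s^3 - 9s^2 - 4s - 7) / (s^2 - s + 3)
Step 1: -2s^3 * (s^2 - s + 3) = -2s^5 + 2s^4 - 6s^3; subtract.
Step 2: -3s^2 * (s^2 - s + 3) = -3s^4 + 3s^3 - 9s^2; subtract.
Step 3: -2s * (s^2 - s + 3) = -2s^3 + 2s^2 - 6s; subtract.
Step 4: -2 * (s^2 - s + 3) = -2s^2 + 2s - 6; subtract.
Quotient: -2s^3 - 3s^2 - 2s - 2, Remainder: -1


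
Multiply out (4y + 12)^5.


Expand (4y + 12)^5 by repeated multiplication:
  (4y + 12)^2 = 16y^2 + 96y + 144
  (4y + 12)^3 = 64y^3 + 576y^2 + 1728y + 1728
  (4y + 12)^4 = 256y^4 + 3072y^3 + 13824y^2 + 27648y + 20736
= 1024y^5 + 15360y^4 + 92160y^3 + 276480y^2 + 414720y + 248832


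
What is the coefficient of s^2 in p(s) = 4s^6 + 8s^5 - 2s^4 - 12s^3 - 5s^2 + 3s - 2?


Read off the coefficient of s^2: -5


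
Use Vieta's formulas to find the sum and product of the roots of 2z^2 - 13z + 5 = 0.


For az^2+bz+c=0: sum = -b/a, product = c/a.
a=2, b=-13, c=5
Sum = -(-13)/2 = 13/2
Product = (5)/2 = 5/2


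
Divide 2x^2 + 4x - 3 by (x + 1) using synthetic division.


Synthetic division with c = -1. Coefficients: 2, 4, -3
Bring down 2.
  2 * -1 = -2; -2 + 4 = 2
  2 * -1 = -2; -2 - 3 = -5
Quotient: 2x + 2, Remainder: -5


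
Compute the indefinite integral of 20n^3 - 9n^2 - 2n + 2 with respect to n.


Reverse power rule on each term:
  ∫ 20n^3 dn = 5n^4
  ∫ -9n^2 dn = -3n^3
  ∫ -2n dn = -n^2
  ∫ 2 dn = 2n
F(n) = 5n^4 - 3n^3 - n^2 + 2n + C


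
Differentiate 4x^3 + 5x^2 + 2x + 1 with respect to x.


Apply the power rule term by term:
  d/dx(4x^3) = 12x^2
  d/dx(5x^2) = 10x
  d/dx(2x) = 2
  d/dx(1) = 0
p'(x) = 12x^2 + 10x + 2


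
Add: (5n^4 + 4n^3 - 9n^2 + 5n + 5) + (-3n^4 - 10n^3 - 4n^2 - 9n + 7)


Align terms by degree and add:
  5n^4 + 4n^3 - 9n^2 + 5n + 5
  -3n^4 - 10n^3 - 4n^2 - 9n + 7
= 2n^4 - 6n^3 - 13n^2 - 4n + 12


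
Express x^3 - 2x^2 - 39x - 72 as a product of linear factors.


Try integer roots (divisors of -72). x=-3: p(-3)=0.
Divide out (x + 3): quotient is x^2 - 5x - 24.
Factor the quadratic: (x + 3)(x - 8)
Result: (x + 3)(x + 3)(x - 8)


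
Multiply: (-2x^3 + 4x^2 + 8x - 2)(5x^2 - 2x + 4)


Distribute each term of the first polynomial:
  (-2x^3)(5x^2 - 2x + 4) = -10x^5 + 4x^4 - 8x^3
  (4x^2)(5x^2 - 2x + 4) = 20x^4 - 8x^3 + 16x^2
  (8x)(5x^2 - 2x + 4) = 40x^3 - 16x^2 + 32x
  (-2)(5x^2 - 2x + 4) = -10x^2 + 4x - 8
Sum: -10x^5 + 24x^4 + 24x^3 - 10x^2 + 36x - 8


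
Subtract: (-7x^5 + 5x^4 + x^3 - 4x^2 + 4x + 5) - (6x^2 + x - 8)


Distribute the minus sign:
  (-7x^5 + 5x^4 + x^3 - 4x^2 + 4x + 5)
- (6x^2 + x - 8)
Negate second polynomial: -6x^2 - x + 8
Add: -7x^5 + 5x^4 + x^3 - 10x^2 + 3x + 13


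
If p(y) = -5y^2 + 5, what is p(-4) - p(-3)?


p(-4) = -75
p(-3) = -40
p(-4) - p(-3) = -75 + 40 = -35


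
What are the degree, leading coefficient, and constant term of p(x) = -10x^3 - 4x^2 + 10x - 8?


Highest power of x is 3, with coefficient -10. Constant term is -8.
Degree = 3, leading coefficient = -10, constant term = -8


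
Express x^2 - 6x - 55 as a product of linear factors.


Roots satisfy r1 + r2 = -b/a = 6 and r1*r2 = c/a = -55.
So r1 = -5, r2 = 11.
x^2 - 6x - 55 = (x - r1)(x - r2) = (x + 5)(x - 11)


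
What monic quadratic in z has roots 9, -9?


p(z) = (z - 9)(z + 9)
Expand: z^2 - 81


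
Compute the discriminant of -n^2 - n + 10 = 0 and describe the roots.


D = b^2 - 4ac = (-1)^2 - 4(-1)(10) = 1 + 40 = 41
Since D > 0: two distinct irrational roots


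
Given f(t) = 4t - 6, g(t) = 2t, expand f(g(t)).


Substitute g(t) into f:
f(g(t)) = 4*(2t) + (-6)
Expand and combine: 8t - 6


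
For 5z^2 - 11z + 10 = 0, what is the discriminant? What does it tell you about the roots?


D = b^2 - 4ac = (-11)^2 - 4(5)(10) = 121 - 200 = -79
Since D < 0: two complex conjugate roots (no real roots)


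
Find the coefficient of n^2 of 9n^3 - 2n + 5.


Read off the coefficient of n^2: 0


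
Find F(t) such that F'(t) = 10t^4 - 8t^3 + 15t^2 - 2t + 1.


Reverse power rule on each term:
  ∫ 10t^4 dt = 2t^5
  ∫ -8t^3 dt = -2t^4
  ∫ 15t^2 dt = 5t^3
  ∫ -2t dt = -t^2
  ∫ 1 dt = t
F(t) = 2t^5 - 2t^4 + 5t^3 - t^2 + t + C


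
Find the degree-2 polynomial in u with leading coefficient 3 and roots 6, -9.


p(u) = 3(u - 6)(u + 9)
Expand: 3u^2 + 9u - 162


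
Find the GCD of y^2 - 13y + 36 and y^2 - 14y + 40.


Factor each:
  y^2 - 13y + 36 = (y - 4)(y - 9)
  y^2 - 14y + 40 = (y - 4)(y - 10)
Common monic factor: y - 4


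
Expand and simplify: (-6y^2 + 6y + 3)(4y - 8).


Distribute each term of the first polynomial:
  (-6y^2)(4y - 8) = -24y^3 + 48y^2
  (6y)(4y - 8) = 24y^2 - 48y
  (3)(4y - 8) = 12y - 24
Sum: -24y^3 + 72y^2 - 36y - 24


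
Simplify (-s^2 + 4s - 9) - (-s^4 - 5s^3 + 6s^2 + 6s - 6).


Distribute the minus sign:
  (-s^2 + 4s - 9)
- (-s^4 - 5s^3 + 6s^2 + 6s - 6)
Negate second polynomial: s^4 + 5s^3 - 6s^2 - 6s + 6
Add: s^4 + 5s^3 - 7s^2 - 2s - 3


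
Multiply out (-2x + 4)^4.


Expand (-2x + 4)^4 by repeated multiplication:
  (-2x + 4)^2 = 4x^2 - 16x + 16
  (-2x + 4)^3 = -8x^3 + 48x^2 - 96x + 64
= 16x^4 - 128x^3 + 384x^2 - 512x + 256


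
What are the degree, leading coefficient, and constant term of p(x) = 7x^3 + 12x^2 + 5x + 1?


Highest power of x is 3, with coefficient 7. Constant term is 1.
Degree = 3, leading coefficient = 7, constant term = 1


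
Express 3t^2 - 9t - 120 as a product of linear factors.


Roots satisfy r1 + r2 = -b/a = 3 and r1*r2 = c/a = -40.
So r1 = -5, r2 = 8.
3t^2 - 9t - 120 = 3(t - r1)(t - r2) = 3(t + 5)(t - 8)


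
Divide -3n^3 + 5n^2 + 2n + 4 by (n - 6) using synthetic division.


Synthetic division with c = 6. Coefficients: -3, 5, 2, 4
Bring down -3.
  -3 * 6 = -18; -18 + 5 = -13
  -13 * 6 = -78; -78 + 2 = -76
  -76 * 6 = -456; -456 + 4 = -452
Quotient: -3n^2 - 13n - 76, Remainder: -452


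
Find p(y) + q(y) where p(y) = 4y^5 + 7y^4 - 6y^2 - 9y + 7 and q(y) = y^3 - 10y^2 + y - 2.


Align terms by degree and add:
  4y^5 + 7y^4 - 6y^2 - 9y + 7
+ y^3 - 10y^2 + y - 2
= 4y^5 + 7y^4 + y^3 - 16y^2 - 8y + 5


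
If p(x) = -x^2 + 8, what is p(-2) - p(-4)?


p(-2) = 4
p(-4) = -8
p(-2) - p(-4) = 4 + 8 = 12


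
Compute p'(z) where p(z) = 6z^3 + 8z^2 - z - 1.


Apply the power rule term by term:
  d/dz(6z^3) = 18z^2
  d/dz(8z^2) = 16z
  d/dz(-z) = -1
  d/dz(-1) = 0
p'(z) = 18z^2 + 16z - 1


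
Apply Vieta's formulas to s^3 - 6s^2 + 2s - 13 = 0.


Monic cubic s^3+bs^2+cs+d=0: sum=-b, pairwise sum=c, product=-d.
b=-6, c=2, d=-13
r1+r2+r3 = 6
r1r2+r1r3+r2r3 = 2
r1r2r3 = 13


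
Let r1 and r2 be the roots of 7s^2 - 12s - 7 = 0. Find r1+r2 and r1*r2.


For as^2+bs+c=0: sum = -b/a, product = c/a.
a=7, b=-12, c=-7
Sum = -(-12)/7 = 12/7
Product = (-7)/7 = -1


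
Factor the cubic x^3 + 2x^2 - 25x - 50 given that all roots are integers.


Try integer roots (divisors of -50). x=-2: p(-2)=0.
Divide out (x + 2): quotient is x^2 - 25.
Factor the quadratic: (x + 5)(x - 5)
Result: (x + 2)(x + 5)(x - 5)


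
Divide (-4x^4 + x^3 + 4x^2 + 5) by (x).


(-4x^4 + x^3 + 4x^2 + 5) / (x)
Step 1: -4x^3 * (x) = -4x^4; subtract.
Step 2: x^2 * (x) = x^3; subtract.
Step 3: 4x * (x) = 4x^2; subtract.
Step 4: 0 * (x) = 0; subtract.
Quotient: -4x^3 + x^2 + 4x, Remainder: 5


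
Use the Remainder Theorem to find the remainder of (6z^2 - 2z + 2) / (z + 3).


By the Remainder Theorem, the remainder equals p(-3):
  6*(-3)^2 = 54
  -2*(-3)^1 = 6
  constant: 2
Sum: 54 + 6 + 2 = 62


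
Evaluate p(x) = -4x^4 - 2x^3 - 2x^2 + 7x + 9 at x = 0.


Using direct substitution:
  -4 * (0)^4 = 0
  -2 * (0)^3 = 0
  -2 * (0)^2 = 0
  7 * (0)^1 = 0
  constant: 9
Sum = 0 + 0 + 0 + 0 + 9 = 9


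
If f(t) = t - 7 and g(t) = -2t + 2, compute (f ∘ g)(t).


Substitute g(t) into f:
f(g(t)) = 1*(-2t + 2) + (-7)
Expand and combine: -2t - 5


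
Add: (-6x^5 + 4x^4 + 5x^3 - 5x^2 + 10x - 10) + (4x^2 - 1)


Align terms by degree and add:
  -6x^5 + 4x^4 + 5x^3 - 5x^2 + 10x - 10
+ 4x^2 - 1
= -6x^5 + 4x^4 + 5x^3 - x^2 + 10x - 11


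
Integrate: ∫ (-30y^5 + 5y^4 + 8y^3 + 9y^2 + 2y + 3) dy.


Reverse power rule on each term:
  ∫ -30y^5 dy = -5y^6
  ∫ 5y^4 dy = y^5
  ∫ 8y^3 dy = 2y^4
  ∫ 9y^2 dy = 3y^3
  ∫ 2y dy = y^2
  ∫ 3 dy = 3y
F(y) = -5y^6 + y^5 + 2y^4 + 3y^3 + y^2 + 3y + C


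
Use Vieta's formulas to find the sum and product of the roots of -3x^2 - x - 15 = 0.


For ax^2+bx+c=0: sum = -b/a, product = c/a.
a=-3, b=-1, c=-15
Sum = -(-1)/-3 = -1/3
Product = (-15)/-3 = 5


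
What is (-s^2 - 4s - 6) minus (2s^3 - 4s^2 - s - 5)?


Distribute the minus sign:
  (-s^2 - 4s - 6)
- (2s^3 - 4s^2 - s - 5)
Negate second polynomial: -2s^3 + 4s^2 + s + 5
Add: -2s^3 + 3s^2 - 3s - 1


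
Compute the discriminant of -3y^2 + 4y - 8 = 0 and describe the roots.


D = b^2 - 4ac = (4)^2 - 4(-3)(-8) = 16 - 96 = -80
Since D < 0: two complex conjugate roots (no real roots)


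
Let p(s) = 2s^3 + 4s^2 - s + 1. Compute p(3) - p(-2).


p(3) = 88
p(-2) = 3
p(3) - p(-2) = 88 - 3 = 85


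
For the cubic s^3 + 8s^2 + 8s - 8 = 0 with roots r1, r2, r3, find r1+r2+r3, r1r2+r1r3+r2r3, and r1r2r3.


Monic cubic s^3+bs^2+cs+d=0: sum=-b, pairwise sum=c, product=-d.
b=8, c=8, d=-8
r1+r2+r3 = -8
r1r2+r1r3+r2r3 = 8
r1r2r3 = 8


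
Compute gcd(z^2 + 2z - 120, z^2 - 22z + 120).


Factor each:
  z^2 + 2z - 120 = (z - 10)(z + 12)
  z^2 - 22z + 120 = (z - 10)(z - 12)
Common monic factor: z - 10


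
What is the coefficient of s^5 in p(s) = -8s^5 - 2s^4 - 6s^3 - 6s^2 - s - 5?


Read off the coefficient of s^5: -8


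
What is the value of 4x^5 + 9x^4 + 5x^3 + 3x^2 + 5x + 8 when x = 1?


Using direct substitution:
  4 * (1)^5 = 4
  9 * (1)^4 = 9
  5 * (1)^3 = 5
  3 * (1)^2 = 3
  5 * (1)^1 = 5
  constant: 8
Sum = 4 + 9 + 5 + 3 + 5 + 8 = 34


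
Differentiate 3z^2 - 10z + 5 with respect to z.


Apply the power rule term by term:
  d/dz(3z^2) = 6z
  d/dz(-10z) = -10
  d/dz(5) = 0
p'(z) = 6z - 10


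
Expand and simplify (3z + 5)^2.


Expand (3z + 5)^2 by repeated multiplication:
= 9z^2 + 30z + 25


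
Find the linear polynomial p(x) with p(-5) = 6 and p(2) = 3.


p(x) = mx + b. Using p(-5)=6, p(2)=3:
m = (6 - 3)/(-5 - 2) = 3/-7 = -3/7
b = 6 - m*(-5) = 6 - 15/7 = 27/7
p(x) = -(3/7)x + (27/7)


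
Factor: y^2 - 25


Roots satisfy r1 + r2 = -b/a = 0 and r1*r2 = c/a = -25.
So r1 = -5, r2 = 5.
y^2 - 25 = (y - r1)(y - r2) = (y + 5)(y - 5)


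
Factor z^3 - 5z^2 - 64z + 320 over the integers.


Try integer roots (divisors of 320). z=5: p(5)=0.
Divide out (z - 5): quotient is z^2 - 64.
Factor the quadratic: (z - 8)(z + 8)
Result: (z - 5)(z - 8)(z + 8)


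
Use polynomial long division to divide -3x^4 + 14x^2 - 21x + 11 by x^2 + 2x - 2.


(-3x^4 + 14x^2 - 21x + 11) / (x^2 + 2x - 2)
Step 1: -3x^2 * (x^2 + 2x - 2) = -3x^4 - 6x^3 + 6x^2; subtract.
Step 2: 6x * (x^2 + 2x - 2) = 6x^3 + 12x^2 - 12x; subtract.
Step 3: -4 * (x^2 + 2x - 2) = -4x^2 - 8x + 8; subtract.
Quotient: -3x^2 + 6x - 4, Remainder: -x + 3


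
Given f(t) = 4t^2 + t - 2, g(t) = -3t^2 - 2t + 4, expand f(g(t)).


Substitute g(t) into f:
f(g(t)) = 4*(-3t^2 - 2t + 4)^2 + 1*(-3t^2 - 2t + 4) + (-2)
(-3t^2 - 2t + 4)^2 = 9t^4 + 12t^3 - 20t^2 - 16t + 16
Expand and combine: 36t^4 + 48t^3 - 83t^2 - 66t + 66


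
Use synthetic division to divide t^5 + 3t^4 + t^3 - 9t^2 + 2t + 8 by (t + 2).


Synthetic division with c = -2. Coefficients: 1, 3, 1, -9, 2, 8
Bring down 1.
  1 * -2 = -2; -2 + 3 = 1
  1 * -2 = -2; -2 + 1 = -1
  -1 * -2 = 2; 2 - 9 = -7
  -7 * -2 = 14; 14 + 2 = 16
  16 * -2 = -32; -32 + 8 = -24
Quotient: t^4 + t^3 - t^2 - 7t + 16, Remainder: -24


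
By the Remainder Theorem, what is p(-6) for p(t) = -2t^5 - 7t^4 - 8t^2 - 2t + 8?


By the Remainder Theorem, the remainder equals p(-6):
  -2*(-6)^5 = 15552
  -7*(-6)^4 = -9072
  0*(-6)^3 = 0
  -8*(-6)^2 = -288
  -2*(-6)^1 = 12
  constant: 8
Sum: 15552 - 9072 + 0 - 288 + 12 + 8 = 6212


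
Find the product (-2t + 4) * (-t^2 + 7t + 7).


Distribute each term of the first polynomial:
  (-2t)(-t^2 + 7t + 7) = 2t^3 - 14t^2 - 14t
  (4)(-t^2 + 7t + 7) = -4t^2 + 28t + 28
Sum: 2t^3 - 18t^2 + 14t + 28


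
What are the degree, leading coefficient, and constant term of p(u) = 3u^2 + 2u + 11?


Highest power of u is 2, with coefficient 3. Constant term is 11.
Degree = 2, leading coefficient = 3, constant term = 11


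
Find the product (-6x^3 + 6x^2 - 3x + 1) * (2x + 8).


Distribute each term of the first polynomial:
  (-6x^3)(2x + 8) = -12x^4 - 48x^3
  (6x^2)(2x + 8) = 12x^3 + 48x^2
  (-3x)(2x + 8) = -6x^2 - 24x
  (1)(2x + 8) = 2x + 8
Sum: -12x^4 - 36x^3 + 42x^2 - 22x + 8


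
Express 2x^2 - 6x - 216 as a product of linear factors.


Roots satisfy r1 + r2 = -b/a = 3 and r1*r2 = c/a = -108.
So r1 = -9, r2 = 12.
2x^2 - 6x - 216 = 2(x - r1)(x - r2) = 2(x + 9)(x - 12)


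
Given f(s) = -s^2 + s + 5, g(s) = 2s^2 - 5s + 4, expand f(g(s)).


Substitute g(s) into f:
f(g(s)) = -1*(2s^2 - 5s + 4)^2 + 1*(2s^2 - 5s + 4) + 5
(2s^2 - 5s + 4)^2 = 4s^4 - 20s^3 + 41s^2 - 40s + 16
Expand and combine: -4s^4 + 20s^3 - 39s^2 + 35s - 7


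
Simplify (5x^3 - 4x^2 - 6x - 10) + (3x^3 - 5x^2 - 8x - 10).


Align terms by degree and add:
  5x^3 - 4x^2 - 6x - 10
+ 3x^3 - 5x^2 - 8x - 10
= 8x^3 - 9x^2 - 14x - 20


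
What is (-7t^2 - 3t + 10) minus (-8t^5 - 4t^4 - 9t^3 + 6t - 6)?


Distribute the minus sign:
  (-7t^2 - 3t + 10)
- (-8t^5 - 4t^4 - 9t^3 + 6t - 6)
Negate second polynomial: 8t^5 + 4t^4 + 9t^3 - 6t + 6
Add: 8t^5 + 4t^4 + 9t^3 - 7t^2 - 9t + 16


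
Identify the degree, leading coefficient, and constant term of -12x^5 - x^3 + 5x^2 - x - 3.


Highest power of x is 5, with coefficient -12. Constant term is -3.
Degree = 5, leading coefficient = -12, constant term = -3


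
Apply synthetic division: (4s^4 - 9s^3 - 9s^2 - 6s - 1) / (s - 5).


Synthetic division with c = 5. Coefficients: 4, -9, -9, -6, -1
Bring down 4.
  4 * 5 = 20; 20 - 9 = 11
  11 * 5 = 55; 55 - 9 = 46
  46 * 5 = 230; 230 - 6 = 224
  224 * 5 = 1120; 1120 - 1 = 1119
Quotient: 4s^3 + 11s^2 + 46s + 224, Remainder: 1119


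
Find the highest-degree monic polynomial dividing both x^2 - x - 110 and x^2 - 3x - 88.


Factor each:
  x^2 - x - 110 = (x - 11)(x + 10)
  x^2 - 3x - 88 = (x - 11)(x + 8)
Common monic factor: x - 11


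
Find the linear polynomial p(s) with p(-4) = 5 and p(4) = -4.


p(s) = ms + b. Using p(-4)=5, p(4)=-4:
m = (5 + 4)/(-4 - 4) = 9/-8 = -9/8
b = 5 - m*(-4) = 5 - 9/2 = 1/2
p(s) = -(9/8)s + (1/2)


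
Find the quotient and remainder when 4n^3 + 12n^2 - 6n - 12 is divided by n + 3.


(4n^3 + 12n^2 - 6n - 12) / (n + 3)
Step 1: 4n^2 * (n + 3) = 4n^3 + 12n^2; subtract.
Step 2: 0 * (n + 3) = 0; subtract.
Step 3: -6 * (n + 3) = -6n - 18; subtract.
Quotient: 4n^2 - 6, Remainder: 6


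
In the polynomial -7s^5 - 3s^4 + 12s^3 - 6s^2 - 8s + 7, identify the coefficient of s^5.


Read off the coefficient of s^5: -7


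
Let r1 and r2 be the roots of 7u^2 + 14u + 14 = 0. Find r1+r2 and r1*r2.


For au^2+bu+c=0: sum = -b/a, product = c/a.
a=7, b=14, c=14
Sum = -(14)/7 = -2
Product = (14)/7 = 2


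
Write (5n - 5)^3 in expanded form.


Expand (5n - 5)^3 by repeated multiplication:
  (5n - 5)^2 = 25n^2 - 50n + 25
= 125n^3 - 375n^2 + 375n - 125


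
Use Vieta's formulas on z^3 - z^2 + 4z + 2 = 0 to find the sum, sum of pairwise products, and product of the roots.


Monic cubic z^3+bz^2+cz+d=0: sum=-b, pairwise sum=c, product=-d.
b=-1, c=4, d=2
r1+r2+r3 = 1
r1r2+r1r3+r2r3 = 4
r1r2r3 = -2


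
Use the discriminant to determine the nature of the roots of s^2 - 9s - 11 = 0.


D = b^2 - 4ac = (-9)^2 - 4(1)(-11) = 81 + 44 = 125
Since D > 0: two distinct irrational roots


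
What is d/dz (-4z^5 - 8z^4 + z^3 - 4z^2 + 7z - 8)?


Apply the power rule term by term:
  d/dz(-4z^5) = -20z^4
  d/dz(-8z^4) = -32z^3
  d/dz(z^3) = 3z^2
  d/dz(-4z^2) = -8z
  d/dz(7z) = 7
  d/dz(-8) = 0
p'(z) = -20z^4 - 32z^3 + 3z^2 - 8z + 7


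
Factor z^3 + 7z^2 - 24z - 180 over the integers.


Try integer roots (divisors of -180). z=5: p(5)=0.
Divide out (z - 5): quotient is z^2 + 12z + 36.
Factor the quadratic: (z + 6)(z + 6)
Result: (z - 5)(z + 6)(z + 6)


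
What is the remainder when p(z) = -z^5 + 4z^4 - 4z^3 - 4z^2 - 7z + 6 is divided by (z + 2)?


By the Remainder Theorem, the remainder equals p(-2):
  -1*(-2)^5 = 32
  4*(-2)^4 = 64
  -4*(-2)^3 = 32
  -4*(-2)^2 = -16
  -7*(-2)^1 = 14
  constant: 6
Sum: 32 + 64 + 32 - 16 + 14 + 6 = 132


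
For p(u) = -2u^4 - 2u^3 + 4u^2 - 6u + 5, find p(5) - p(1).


p(5) = -1425
p(1) = -1
p(5) - p(1) = -1425 + 1 = -1424


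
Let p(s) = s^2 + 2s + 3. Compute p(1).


Using direct substitution:
  1 * (1)^2 = 1
  2 * (1)^1 = 2
  constant: 3
Sum = 1 + 2 + 3 = 6


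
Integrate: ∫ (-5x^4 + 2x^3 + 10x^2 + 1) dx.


Reverse power rule on each term:
  ∫ -5x^4 dx = -x^5
  ∫ 2x^3 dx = (1/2)x^4
  ∫ 10x^2 dx = (10/3)x^3
  ∫ 1 dx = x
F(x) = -x^5 + (1/2)x^4 + (10/3)x^3 + x + C


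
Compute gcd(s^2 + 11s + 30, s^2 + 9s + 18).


Factor each:
  s^2 + 11s + 30 = (s + 6)(s + 5)
  s^2 + 9s + 18 = (s + 6)(s + 3)
Common monic factor: s + 6


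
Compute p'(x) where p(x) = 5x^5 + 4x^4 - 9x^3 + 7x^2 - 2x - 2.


Apply the power rule term by term:
  d/dx(5x^5) = 25x^4
  d/dx(4x^4) = 16x^3
  d/dx(-9x^3) = -27x^2
  d/dx(7x^2) = 14x
  d/dx(-2x) = -2
  d/dx(-2) = 0
p'(x) = 25x^4 + 16x^3 - 27x^2 + 14x - 2


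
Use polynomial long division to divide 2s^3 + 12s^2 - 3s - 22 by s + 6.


(2s^3 + 12s^2 - 3s - 22) / (s + 6)
Step 1: 2s^2 * (s + 6) = 2s^3 + 12s^2; subtract.
Step 2: 0 * (s + 6) = 0; subtract.
Step 3: -3 * (s + 6) = -3s - 18; subtract.
Quotient: 2s^2 - 3, Remainder: -4


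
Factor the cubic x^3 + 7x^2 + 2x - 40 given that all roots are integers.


Try integer roots (divisors of -40). x=-4: p(-4)=0.
Divide out (x + 4): quotient is x^2 + 3x - 10.
Factor the quadratic: (x - 2)(x + 5)
Result: (x + 4)(x - 2)(x + 5)


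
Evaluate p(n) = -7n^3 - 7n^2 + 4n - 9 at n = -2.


Using direct substitution:
  -7 * (-2)^3 = 56
  -7 * (-2)^2 = -28
  4 * (-2)^1 = -8
  constant: -9
Sum = 56 - 28 - 8 - 9 = 11


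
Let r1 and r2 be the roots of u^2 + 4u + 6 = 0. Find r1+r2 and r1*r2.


For au^2+bu+c=0: sum = -b/a, product = c/a.
a=1, b=4, c=6
Sum = -(4)/1 = -4
Product = (6)/1 = 6


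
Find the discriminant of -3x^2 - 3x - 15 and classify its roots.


D = b^2 - 4ac = (-3)^2 - 4(-3)(-15) = 9 - 180 = -171
Since D < 0: two complex conjugate roots (no real roots)


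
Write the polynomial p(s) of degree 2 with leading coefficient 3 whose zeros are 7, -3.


p(s) = 3(s - 7)(s + 3)
Expand: 3s^2 - 12s - 63


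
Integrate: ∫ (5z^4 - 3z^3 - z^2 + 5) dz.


Reverse power rule on each term:
  ∫ 5z^4 dz = z^5
  ∫ -3z^3 dz = -(3/4)z^4
  ∫ -z^2 dz = -(1/3)z^3
  ∫ 5 dz = 5z
F(z) = z^5 - (3/4)z^4 - (1/3)z^3 + 5z + C


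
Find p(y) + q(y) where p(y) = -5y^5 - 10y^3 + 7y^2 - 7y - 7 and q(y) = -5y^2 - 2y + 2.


Align terms by degree and add:
  -5y^5 - 10y^3 + 7y^2 - 7y - 7
  -5y^2 - 2y + 2
= -5y^5 - 10y^3 + 2y^2 - 9y - 5


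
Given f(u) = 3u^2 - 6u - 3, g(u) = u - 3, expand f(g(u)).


Substitute g(u) into f:
f(g(u)) = 3*(u - 3)^2 + (-6)*(u - 3) + (-3)
(u - 3)^2 = u^2 - 6u + 9
Expand and combine: 3u^2 - 24u + 42


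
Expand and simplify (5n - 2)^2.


Expand (5n - 2)^2 by repeated multiplication:
= 25n^2 - 20n + 4


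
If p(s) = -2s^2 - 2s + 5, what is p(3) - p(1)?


p(3) = -19
p(1) = 1
p(3) - p(1) = -19 - 1 = -20


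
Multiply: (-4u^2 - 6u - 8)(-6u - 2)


Distribute each term of the first polynomial:
  (-4u^2)(-6u - 2) = 24u^3 + 8u^2
  (-6u)(-6u - 2) = 36u^2 + 12u
  (-8)(-6u - 2) = 48u + 16
Sum: 24u^3 + 44u^2 + 60u + 16


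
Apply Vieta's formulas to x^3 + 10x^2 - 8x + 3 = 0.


Monic cubic x^3+bx^2+cx+d=0: sum=-b, pairwise sum=c, product=-d.
b=10, c=-8, d=3
r1+r2+r3 = -10
r1r2+r1r3+r2r3 = -8
r1r2r3 = -3


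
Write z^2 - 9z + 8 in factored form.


Roots satisfy r1 + r2 = -b/a = 9 and r1*r2 = c/a = 8.
So r1 = 8, r2 = 1.
z^2 - 9z + 8 = (z - r1)(z - r2) = (z - 8)(z - 1)


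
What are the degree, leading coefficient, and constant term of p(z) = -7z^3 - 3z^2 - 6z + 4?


Highest power of z is 3, with coefficient -7. Constant term is 4.
Degree = 3, leading coefficient = -7, constant term = 4


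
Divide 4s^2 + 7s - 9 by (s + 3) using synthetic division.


Synthetic division with c = -3. Coefficients: 4, 7, -9
Bring down 4.
  4 * -3 = -12; -12 + 7 = -5
  -5 * -3 = 15; 15 - 9 = 6
Quotient: 4s - 5, Remainder: 6


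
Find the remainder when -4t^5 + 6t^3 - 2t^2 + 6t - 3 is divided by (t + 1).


By the Remainder Theorem, the remainder equals p(-1):
  -4*(-1)^5 = 4
  0*(-1)^4 = 0
  6*(-1)^3 = -6
  -2*(-1)^2 = -2
  6*(-1)^1 = -6
  constant: -3
Sum: 4 + 0 - 6 - 2 - 6 - 3 = -13


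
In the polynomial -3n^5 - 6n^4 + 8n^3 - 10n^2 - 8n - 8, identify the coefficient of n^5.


Read off the coefficient of n^5: -3


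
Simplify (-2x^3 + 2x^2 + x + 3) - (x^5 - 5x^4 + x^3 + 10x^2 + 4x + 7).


Distribute the minus sign:
  (-2x^3 + 2x^2 + x + 3)
- (x^5 - 5x^4 + x^3 + 10x^2 + 4x + 7)
Negate second polynomial: -x^5 + 5x^4 - x^3 - 10x^2 - 4x - 7
Add: -x^5 + 5x^4 - 3x^3 - 8x^2 - 3x - 4


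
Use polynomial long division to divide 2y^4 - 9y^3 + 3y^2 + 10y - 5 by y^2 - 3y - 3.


(2y^4 - 9y^3 + 3y^2 + 10y - 5) / (y^2 - 3y - 3)
Step 1: 2y^2 * (y^2 - 3y - 3) = 2y^4 - 6y^3 - 6y^2; subtract.
Step 2: -3y * (y^2 - 3y - 3) = -3y^3 + 9y^2 + 9y; subtract.
Step 3: 0 * (y^2 - 3y - 3) = 0; subtract.
Quotient: 2y^2 - 3y, Remainder: y - 5


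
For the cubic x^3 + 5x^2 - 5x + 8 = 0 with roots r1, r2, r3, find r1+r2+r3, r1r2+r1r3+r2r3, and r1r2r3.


Monic cubic x^3+bx^2+cx+d=0: sum=-b, pairwise sum=c, product=-d.
b=5, c=-5, d=8
r1+r2+r3 = -5
r1r2+r1r3+r2r3 = -5
r1r2r3 = -8


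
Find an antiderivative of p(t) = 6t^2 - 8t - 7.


Reverse power rule on each term:
  ∫ 6t^2 dt = 2t^3
  ∫ -8t dt = -4t^2
  ∫ -7 dt = -7t
F(t) = 2t^3 - 4t^2 - 7t + C


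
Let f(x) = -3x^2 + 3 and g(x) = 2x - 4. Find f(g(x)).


Substitute g(x) into f:
f(g(x)) = -3*(2x - 4)^2 + 3
(2x - 4)^2 = 4x^2 - 16x + 16
Expand and combine: -12x^2 + 48x - 45


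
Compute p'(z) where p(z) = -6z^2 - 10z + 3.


Apply the power rule term by term:
  d/dz(-6z^2) = -12z
  d/dz(-10z) = -10
  d/dz(3) = 0
p'(z) = -12z - 10


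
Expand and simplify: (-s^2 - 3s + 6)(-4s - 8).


Distribute each term of the first polynomial:
  (-s^2)(-4s - 8) = 4s^3 + 8s^2
  (-3s)(-4s - 8) = 12s^2 + 24s
  (6)(-4s - 8) = -24s - 48
Sum: 4s^3 + 20s^2 - 48


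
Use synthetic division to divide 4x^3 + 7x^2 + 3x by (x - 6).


Synthetic division with c = 6. Coefficients: 4, 7, 3, 0
Bring down 4.
  4 * 6 = 24; 24 + 7 = 31
  31 * 6 = 186; 186 + 3 = 189
  189 * 6 = 1134; 1134 + 0 = 1134
Quotient: 4x^2 + 31x + 189, Remainder: 1134


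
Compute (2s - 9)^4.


Expand (2s - 9)^4 by repeated multiplication:
  (2s - 9)^2 = 4s^2 - 36s + 81
  (2s - 9)^3 = 8s^3 - 108s^2 + 486s - 729
= 16s^4 - 288s^3 + 1944s^2 - 5832s + 6561


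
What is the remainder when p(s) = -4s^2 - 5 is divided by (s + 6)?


By the Remainder Theorem, the remainder equals p(-6):
  -4*(-6)^2 = -144
  0*(-6)^1 = 0
  constant: -5
Sum: -144 + 0 - 5 = -149


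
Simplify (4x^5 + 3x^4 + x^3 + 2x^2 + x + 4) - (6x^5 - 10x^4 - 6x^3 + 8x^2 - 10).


Distribute the minus sign:
  (4x^5 + 3x^4 + x^3 + 2x^2 + x + 4)
- (6x^5 - 10x^4 - 6x^3 + 8x^2 - 10)
Negate second polynomial: -6x^5 + 10x^4 + 6x^3 - 8x^2 + 10
Add: -2x^5 + 13x^4 + 7x^3 - 6x^2 + x + 14


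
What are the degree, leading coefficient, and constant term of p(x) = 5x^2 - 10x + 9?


Highest power of x is 2, with coefficient 5. Constant term is 9.
Degree = 2, leading coefficient = 5, constant term = 9


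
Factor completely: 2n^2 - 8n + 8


Roots satisfy r1 + r2 = -b/a = 4 and r1*r2 = c/a = 4.
So r1 = 2, r2 = 2.
2n^2 - 8n + 8 = 2(n - r1)(n - r2) = 2(n - 2)(n - 2)


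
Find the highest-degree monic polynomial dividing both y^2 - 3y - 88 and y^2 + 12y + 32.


Factor each:
  y^2 - 3y - 88 = (y + 8)(y - 11)
  y^2 + 12y + 32 = (y + 8)(y + 4)
Common monic factor: y + 8


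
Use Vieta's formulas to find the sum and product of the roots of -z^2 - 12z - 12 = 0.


For az^2+bz+c=0: sum = -b/a, product = c/a.
a=-1, b=-12, c=-12
Sum = -(-12)/-1 = -12
Product = (-12)/-1 = 12


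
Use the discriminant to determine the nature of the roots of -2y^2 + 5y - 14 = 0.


D = b^2 - 4ac = (5)^2 - 4(-2)(-14) = 25 - 112 = -87
Since D < 0: two complex conjugate roots (no real roots)


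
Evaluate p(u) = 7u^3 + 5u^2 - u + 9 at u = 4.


Using direct substitution:
  7 * (4)^3 = 448
  5 * (4)^2 = 80
  -1 * (4)^1 = -4
  constant: 9
Sum = 448 + 80 - 4 + 9 = 533


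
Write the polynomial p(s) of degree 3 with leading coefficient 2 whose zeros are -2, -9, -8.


p(s) = 2(s + 2)(s + 9)(s + 8)
Expand: 2s^3 + 38s^2 + 212s + 288


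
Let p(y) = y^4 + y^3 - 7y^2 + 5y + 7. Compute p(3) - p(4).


p(3) = 67
p(4) = 235
p(3) - p(4) = 67 - 235 = -168


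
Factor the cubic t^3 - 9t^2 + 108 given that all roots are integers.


Try integer roots (divisors of 108). t=6: p(6)=0.
Divide out (t - 6): quotient is t^2 - 3t - 18.
Factor the quadratic: (t + 3)(t - 6)
Result: (t - 6)(t + 3)(t - 6)


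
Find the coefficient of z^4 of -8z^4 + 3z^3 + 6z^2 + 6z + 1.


Read off the coefficient of z^4: -8


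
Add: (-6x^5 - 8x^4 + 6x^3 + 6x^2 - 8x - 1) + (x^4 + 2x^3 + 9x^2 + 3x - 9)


Align terms by degree and add:
  -6x^5 - 8x^4 + 6x^3 + 6x^2 - 8x - 1
+ x^4 + 2x^3 + 9x^2 + 3x - 9
= -6x^5 - 7x^4 + 8x^3 + 15x^2 - 5x - 10


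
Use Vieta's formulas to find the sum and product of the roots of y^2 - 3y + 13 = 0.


For ay^2+by+c=0: sum = -b/a, product = c/a.
a=1, b=-3, c=13
Sum = -(-3)/1 = 3
Product = (13)/1 = 13


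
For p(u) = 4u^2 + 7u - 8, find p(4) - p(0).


p(4) = 84
p(0) = -8
p(4) - p(0) = 84 + 8 = 92


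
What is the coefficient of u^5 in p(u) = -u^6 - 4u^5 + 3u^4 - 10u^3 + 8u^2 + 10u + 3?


Read off the coefficient of u^5: -4


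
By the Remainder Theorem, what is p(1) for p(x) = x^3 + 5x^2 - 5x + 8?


By the Remainder Theorem, the remainder equals p(1):
  1*(1)^3 = 1
  5*(1)^2 = 5
  -5*(1)^1 = -5
  constant: 8
Sum: 1 + 5 - 5 + 8 = 9


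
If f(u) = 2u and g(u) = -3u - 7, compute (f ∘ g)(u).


Substitute g(u) into f:
f(g(u)) = 2*(-3u - 7)
Expand and combine: -6u - 14
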